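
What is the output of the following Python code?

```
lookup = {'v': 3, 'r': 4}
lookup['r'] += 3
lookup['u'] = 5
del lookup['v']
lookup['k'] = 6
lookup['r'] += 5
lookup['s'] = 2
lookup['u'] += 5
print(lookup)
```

lookup['r'] = 4+3 = 7 → {'v': 3, 'r': 7}
lookup['u'] = 5 → {'v': 3, 'r': 7, 'u': 5}
del 'v' → {'r': 7, 'u': 5}
lookup['k'] = 6 → {'r': 7, 'u': 5, 'k': 6}
lookup['r'] = 7+5 = 12 → {'r': 12, 'u': 5, 'k': 6}
lookup['s'] = 2 → {'r': 12, 'u': 5, 'k': 6, 's': 2}
lookup['u'] = 5+5 = 10 → {'r': 12, 'u': 10, 'k': 6, 's': 2}

{'r': 12, 'u': 10, 'k': 6, 's': 2}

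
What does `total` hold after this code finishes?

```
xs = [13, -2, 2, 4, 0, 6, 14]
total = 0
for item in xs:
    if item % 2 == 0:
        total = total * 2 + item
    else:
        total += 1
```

item=13: not even, total = 0+1 = 1
item=-2: even, total = 1*2+(-2) = 0
item=2: even, total = 0*2+2 = 2
item=4: even, total = 2*2+4 = 8
item=0: even, total = 8*2+0 = 16
item=6: even, total = 16*2+6 = 38
item=14: even, total = 38*2+14 = 90

90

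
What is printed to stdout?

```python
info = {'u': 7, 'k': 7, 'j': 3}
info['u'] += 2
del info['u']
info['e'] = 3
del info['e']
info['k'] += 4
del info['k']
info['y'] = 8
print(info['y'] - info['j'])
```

5

info['u'] = 7+2 = 9 → {'u': 9, 'k': 7, 'j': 3}
del 'u' → {'k': 7, 'j': 3}
info['e'] = 3 → {'k': 7, 'j': 3, 'e': 3}
del 'e' → {'k': 7, 'j': 3}
info['k'] = 7+4 = 11 → {'k': 11, 'j': 3}
del 'k' → {'j': 3}
info['y'] = 8 → {'j': 3, 'y': 8}
info['y']-info['j'] = 8-3 = 5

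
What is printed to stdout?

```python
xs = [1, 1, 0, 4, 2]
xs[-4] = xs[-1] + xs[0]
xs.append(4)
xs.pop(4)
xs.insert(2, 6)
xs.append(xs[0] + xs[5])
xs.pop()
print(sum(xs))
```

18

xs[-4] = xs[-1]+xs[0] = 2+1 = 3 → [1, 3, 0, 4, 2]
append 4 → [1, 3, 0, 4, 2, 4]
pop(4) removes 2 → [1, 3, 0, 4, 4]
insert 6 at 2 → [1, 3, 6, 0, 4, 4]
append xs[0]+xs[5] = 1+4 = 5 → [1, 3, 6, 0, 4, 4, 5]
pop() removes 5 → [1, 3, 6, 0, 4, 4]
sum = 18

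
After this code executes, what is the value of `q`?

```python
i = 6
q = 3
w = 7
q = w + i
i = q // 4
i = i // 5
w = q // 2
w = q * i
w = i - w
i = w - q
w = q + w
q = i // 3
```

-5

q = 7+6 = 13
i = 13//4 = 3
i = 3//5 = 0
w = 13//2 = 6
w = 13*0 = 0
w = 0-0 = 0
i = 0-13 = -13
w = 13+0 = 13
q = (-13)//3 = -5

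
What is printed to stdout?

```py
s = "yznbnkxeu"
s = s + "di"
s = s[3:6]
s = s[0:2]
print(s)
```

bn

+ 'di' → 'yznbnkxeudi'
slice [3:6] → 'bnk'
slice [0:2] → 'bn'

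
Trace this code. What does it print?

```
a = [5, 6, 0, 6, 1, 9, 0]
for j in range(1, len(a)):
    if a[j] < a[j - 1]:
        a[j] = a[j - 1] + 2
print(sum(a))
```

71

j=1: 6>=5, unchanged → [5, 6, 0, 6, 1, 9, 0]
j=2: 0<6, a[2] = 6+2 = 8 → [5, 6, 8, 6, 1, 9, 0]
j=3: 6<8, a[3] = 8+2 = 10 → [5, 6, 8, 10, 1, 9, 0]
j=4: 1<10, a[4] = 10+2 = 12 → [5, 6, 8, 10, 12, 9, 0]
j=5: 9<12, a[5] = 12+2 = 14 → [5, 6, 8, 10, 12, 14, 0]
j=6: 0<14, a[6] = 14+2 = 16 → [5, 6, 8, 10, 12, 14, 16]
sum = 71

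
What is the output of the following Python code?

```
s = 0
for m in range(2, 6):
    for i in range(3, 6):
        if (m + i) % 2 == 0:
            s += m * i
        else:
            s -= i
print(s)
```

m=2,i=3: odd sum, s = 0-3 = -3
m=2,i=4: even sum, s = (-3)+8 = 5
m=2,i=5: odd sum, s = 5-5 = 0
m=3,i=3: even sum, s = 0+9 = 9
m=3,i=4: odd sum, s = 9-4 = 5
m=3,i=5: even sum, s = 5+15 = 20
m=4,i=3: odd sum, s = 20-3 = 17
m=4,i=4: even sum, s = 17+16 = 33
m=4,i=5: odd sum, s = 33-5 = 28
m=5,i=3: even sum, s = 28+15 = 43
m=5,i=4: odd sum, s = 43-4 = 39
m=5,i=5: even sum, s = 39+25 = 64

64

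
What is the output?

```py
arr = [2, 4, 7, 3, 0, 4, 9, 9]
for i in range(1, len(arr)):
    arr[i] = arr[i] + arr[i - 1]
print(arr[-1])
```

i=1: arr[1] = 4+2 = 6 → [2, 6, 7, 3, 0, 4, 9, 9]
i=2: arr[2] = 7+6 = 13 → [2, 6, 13, 3, 0, 4, 9, 9]
i=3: arr[3] = 3+13 = 16 → [2, 6, 13, 16, 0, 4, 9, 9]
i=4: arr[4] = 0+16 = 16 → [2, 6, 13, 16, 16, 4, 9, 9]
i=5: arr[5] = 4+16 = 20 → [2, 6, 13, 16, 16, 20, 9, 9]
i=6: arr[6] = 9+20 = 29 → [2, 6, 13, 16, 16, 20, 29, 9]
i=7: arr[7] = 9+29 = 38 → [2, 6, 13, 16, 16, 20, 29, 38]

38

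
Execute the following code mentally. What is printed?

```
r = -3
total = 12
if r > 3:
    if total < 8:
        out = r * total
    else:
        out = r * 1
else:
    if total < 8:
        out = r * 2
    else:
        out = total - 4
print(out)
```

r=-3, total=12
r > 3 is False; total < 8 is False
→ out = total - 4 = 8

8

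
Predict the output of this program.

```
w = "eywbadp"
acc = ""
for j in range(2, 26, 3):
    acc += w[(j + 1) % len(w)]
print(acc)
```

bpwdyaeb

j=2: add w[3]='b' → 'b'
j=5: add w[6]='p' → 'bp'
j=8: add w[2]='w' → 'bpw'
j=11: add w[5]='d' → 'bpwd'
j=14: add w[1]='y' → 'bpwdy'
j=17: add w[4]='a' → 'bpwdya'
j=20: add w[0]='e' → 'bpwdyae'
j=23: add w[3]='b' → 'bpwdyaeb'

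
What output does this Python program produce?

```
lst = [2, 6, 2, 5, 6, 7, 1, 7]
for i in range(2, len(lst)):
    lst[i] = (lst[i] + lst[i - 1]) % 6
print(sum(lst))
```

i=2: lst[2] = (2+6)%6 = 2 → [2, 6, 2, 5, 6, 7, 1, 7]
i=3: lst[3] = (5+2)%6 = 1 → [2, 6, 2, 1, 6, 7, 1, 7]
i=4: lst[4] = (6+1)%6 = 1 → [2, 6, 2, 1, 1, 7, 1, 7]
i=5: lst[5] = (7+1)%6 = 2 → [2, 6, 2, 1, 1, 2, 1, 7]
i=6: lst[6] = (1+2)%6 = 3 → [2, 6, 2, 1, 1, 2, 3, 7]
i=7: lst[7] = (7+3)%6 = 4 → [2, 6, 2, 1, 1, 2, 3, 4]
sum = 21

21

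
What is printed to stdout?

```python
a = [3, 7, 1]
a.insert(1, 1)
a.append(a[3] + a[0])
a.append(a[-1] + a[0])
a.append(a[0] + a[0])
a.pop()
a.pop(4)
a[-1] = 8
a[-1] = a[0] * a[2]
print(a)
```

[3, 1, 7, 1, 21]

insert 1 at 1 → [3, 1, 7, 1]
append a[3]+a[0] = 1+3 = 4 → [3, 1, 7, 1, 4]
append a[-1]+a[0] = 4+3 = 7 → [3, 1, 7, 1, 4, 7]
append a[0]+a[0] = 3+3 = 6 → [3, 1, 7, 1, 4, 7, 6]
pop() removes 6 → [3, 1, 7, 1, 4, 7]
pop(4) removes 4 → [3, 1, 7, 1, 7]
a[-1] = 8 → [3, 1, 7, 1, 8]
a[-1] = a[0]*a[2] = 3*7 = 21 → [3, 1, 7, 1, 21]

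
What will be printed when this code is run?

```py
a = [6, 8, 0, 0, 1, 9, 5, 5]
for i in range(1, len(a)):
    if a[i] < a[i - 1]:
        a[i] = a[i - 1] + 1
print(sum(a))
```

i=1: 8>=6, unchanged → [6, 8, 0, 0, 1, 9, 5, 5]
i=2: 0<8, a[2] = 8+1 = 9 → [6, 8, 9, 0, 1, 9, 5, 5]
i=3: 0<9, a[3] = 9+1 = 10 → [6, 8, 9, 10, 1, 9, 5, 5]
i=4: 1<10, a[4] = 10+1 = 11 → [6, 8, 9, 10, 11, 9, 5, 5]
i=5: 9<11, a[5] = 11+1 = 12 → [6, 8, 9, 10, 11, 12, 5, 5]
i=6: 5<12, a[6] = 12+1 = 13 → [6, 8, 9, 10, 11, 12, 13, 5]
i=7: 5<13, a[7] = 13+1 = 14 → [6, 8, 9, 10, 11, 12, 13, 14]
sum = 83

83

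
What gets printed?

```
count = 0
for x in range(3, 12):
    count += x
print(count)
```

x=3: count = 0+3 = 3
x=4: count = 3+4 = 7
x=5: count = 7+5 = 12
x=6: count = 12+6 = 18
x=7: count = 18+7 = 25
x=8: count = 25+8 = 33
x=9: count = 33+9 = 42
x=10: count = 42+10 = 52
x=11: count = 52+11 = 63

63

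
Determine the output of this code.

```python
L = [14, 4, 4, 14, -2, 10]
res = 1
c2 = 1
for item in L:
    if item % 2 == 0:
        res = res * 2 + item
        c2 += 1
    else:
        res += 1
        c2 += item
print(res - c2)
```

663

item=14: even, res = 1*2+14 = 16; c2=2
item=4: even, res = 16*2+4 = 36; c2=3
item=4: even, res = 36*2+4 = 76; c2=4
item=14: even, res = 76*2+14 = 166; c2=5
item=-2: even, res = 166*2+(-2) = 330; c2=6
item=10: even, res = 330*2+10 = 670; c2=7
res-c2 = 670-7 = 663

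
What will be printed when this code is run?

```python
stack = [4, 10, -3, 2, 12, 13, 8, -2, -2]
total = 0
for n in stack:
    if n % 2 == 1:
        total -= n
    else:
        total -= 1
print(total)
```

-17

n=4: not odd, total = 0-1 = -1
n=10: not odd, total = (-1)-1 = -2
n=-3: odd, total = (-2)-(-3) = 1
n=2: not odd, total = 1-1 = 0
n=12: not odd, total = 0-1 = -1
n=13: odd, total = (-1)-13 = -14
n=8: not odd, total = (-14)-1 = -15
n=-2: not odd, total = (-15)-1 = -16
n=-2: not odd, total = (-16)-1 = -17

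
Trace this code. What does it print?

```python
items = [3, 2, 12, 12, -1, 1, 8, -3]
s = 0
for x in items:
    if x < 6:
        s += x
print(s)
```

2

x=3: <6, s = 0+3 = 3
x=2: <6, s = 3+2 = 5
x=12: not <6
x=12: not <6
x=-1: <6, s = 5+(-1) = 4
x=1: <6, s = 4+1 = 5
x=8: not <6
x=-3: <6, s = 5+(-3) = 2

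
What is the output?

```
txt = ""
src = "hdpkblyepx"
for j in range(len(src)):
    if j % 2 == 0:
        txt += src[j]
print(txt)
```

j=0: add 'h' → 'h'
j=1: skip
j=2: add 'p' → 'hp'
j=3: skip
j=4: add 'b' → 'hpb'
j=5: skip
j=6: add 'y' → 'hpby'
j=7: skip
j=8: add 'p' → 'hpbyp'
j=9: skip

hpbyp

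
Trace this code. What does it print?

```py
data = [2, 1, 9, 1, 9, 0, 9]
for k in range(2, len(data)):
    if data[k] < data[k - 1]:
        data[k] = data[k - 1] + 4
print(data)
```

[2, 1, 9, 13, 17, 21, 25]

k=2: 9>=1, unchanged → [2, 1, 9, 1, 9, 0, 9]
k=3: 1<9, data[3] = 9+4 = 13 → [2, 1, 9, 13, 9, 0, 9]
k=4: 9<13, data[4] = 13+4 = 17 → [2, 1, 9, 13, 17, 0, 9]
k=5: 0<17, data[5] = 17+4 = 21 → [2, 1, 9, 13, 17, 21, 9]
k=6: 9<21, data[6] = 21+4 = 25 → [2, 1, 9, 13, 17, 21, 25]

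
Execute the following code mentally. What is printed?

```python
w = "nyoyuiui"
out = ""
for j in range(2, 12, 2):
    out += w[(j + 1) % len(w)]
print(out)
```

yiiyy

j=2: add w[3]='y' → 'y'
j=4: add w[5]='i' → 'yi'
j=6: add w[7]='i' → 'yii'
j=8: add w[1]='y' → 'yiiy'
j=10: add w[3]='y' → 'yiiyy'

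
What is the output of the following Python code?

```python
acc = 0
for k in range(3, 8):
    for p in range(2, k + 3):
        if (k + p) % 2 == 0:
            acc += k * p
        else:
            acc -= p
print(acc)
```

k=3,p=2: odd sum, acc = 0-2 = -2
k=3,p=3: even sum, acc = (-2)+9 = 7
k=3,p=4: odd sum, acc = 7-4 = 3
k=3,p=5: even sum, acc = 3+15 = 18
k=4,p=2: even sum, acc = 18+8 = 26
k=4,p=3: odd sum, acc = 26-3 = 23
k=4,p=4: even sum, acc = 23+16 = 39
k=4,p=5: odd sum, acc = 39-5 = 34
k=4,p=6: even sum, acc = 34+24 = 58
k=5,p=2: odd sum, acc = 58-2 = 56
k=5,p=3: even sum, acc = 56+15 = 71
k=5,p=4: odd sum, acc = 71-4 = 67
k=5,p=5: even sum, acc = 67+25 = 92
k=5,p=6: odd sum, acc = 92-6 = 86
k=5,p=7: even sum, acc = 86+35 = 121
k=6,p=2: even sum, acc = 121+12 = 133
k=6,p=3: odd sum, acc = 133-3 = 130
k=6,p=4: even sum, acc = 130+24 = 154
k=6,p=5: odd sum, acc = 154-5 = 149
k=6,p=6: even sum, acc = 149+36 = 185
k=6,p=7: odd sum, acc = 185-7 = 178
k=6,p=8: even sum, acc = 178+48 = 226
k=7,p=2: odd sum, acc = 226-2 = 224
k=7,p=3: even sum, acc = 224+21 = 245
k=7,p=4: odd sum, acc = 245-4 = 241
k=7,p=5: even sum, acc = 241+35 = 276
k=7,p=6: odd sum, acc = 276-6 = 270
k=7,p=7: even sum, acc = 270+49 = 319
k=7,p=8: odd sum, acc = 319-8 = 311
k=7,p=9: even sum, acc = 311+63 = 374

374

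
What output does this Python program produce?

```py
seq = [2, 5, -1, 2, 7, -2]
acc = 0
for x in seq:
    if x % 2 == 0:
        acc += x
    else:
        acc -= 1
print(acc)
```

-1

x=2: even, acc = 0+2 = 2
x=5: not even, acc = 2-1 = 1
x=-1: not even, acc = 1-1 = 0
x=2: even, acc = 0+2 = 2
x=7: not even, acc = 2-1 = 1
x=-2: even, acc = 1+(-2) = -1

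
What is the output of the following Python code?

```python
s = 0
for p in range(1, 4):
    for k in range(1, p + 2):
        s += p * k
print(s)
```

p=1,k=1: s = 0+1 = 1
p=1,k=2: s = 1+2 = 3
p=2,k=1: s = 3+2 = 5
p=2,k=2: s = 5+4 = 9
p=2,k=3: s = 9+6 = 15
p=3,k=1: s = 15+3 = 18
p=3,k=2: s = 18+6 = 24
p=3,k=3: s = 24+9 = 33
p=3,k=4: s = 33+12 = 45

45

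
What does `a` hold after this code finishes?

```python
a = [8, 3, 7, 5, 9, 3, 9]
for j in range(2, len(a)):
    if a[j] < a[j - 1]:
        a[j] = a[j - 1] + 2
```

[8, 3, 7, 9, 9, 11, 13]

j=2: 7>=3, unchanged → [8, 3, 7, 5, 9, 3, 9]
j=3: 5<7, a[3] = 7+2 = 9 → [8, 3, 7, 9, 9, 3, 9]
j=4: 9>=9, unchanged → [8, 3, 7, 9, 9, 3, 9]
j=5: 3<9, a[5] = 9+2 = 11 → [8, 3, 7, 9, 9, 11, 9]
j=6: 9<11, a[6] = 11+2 = 13 → [8, 3, 7, 9, 9, 11, 13]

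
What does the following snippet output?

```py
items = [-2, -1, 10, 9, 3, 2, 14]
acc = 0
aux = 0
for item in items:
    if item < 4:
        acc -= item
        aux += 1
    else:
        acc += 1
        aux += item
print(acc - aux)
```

-36

item=-2: <4, acc = 0-(-2) = 2; aux=1
item=-1: <4, acc = 2-(-1) = 3; aux=2
item=10: not <4, acc = 3+1 = 4; aux=12
item=9: not <4, acc = 4+1 = 5; aux=21
item=3: <4, acc = 5-3 = 2; aux=22
item=2: <4, acc = 2-2 = 0; aux=23
item=14: not <4, acc = 0+1 = 1; aux=37
acc-aux = 1-37 = -36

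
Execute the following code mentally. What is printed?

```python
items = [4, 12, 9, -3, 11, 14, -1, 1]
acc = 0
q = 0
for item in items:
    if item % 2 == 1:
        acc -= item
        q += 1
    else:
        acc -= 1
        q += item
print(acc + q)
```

15

item=4: not odd, acc = 0-1 = -1; q=4
item=12: not odd, acc = (-1)-1 = -2; q=16
item=9: odd, acc = (-2)-9 = -11; q=17
item=-3: odd, acc = (-11)-(-3) = -8; q=18
item=11: odd, acc = (-8)-11 = -19; q=19
item=14: not odd, acc = (-19)-1 = -20; q=33
item=-1: odd, acc = (-20)-(-1) = -19; q=34
item=1: odd, acc = (-19)-1 = -20; q=35
acc+q = (-20)+35 = 15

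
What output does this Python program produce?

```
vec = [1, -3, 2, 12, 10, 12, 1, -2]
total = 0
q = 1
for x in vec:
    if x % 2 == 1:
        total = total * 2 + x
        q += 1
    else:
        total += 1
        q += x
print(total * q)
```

x=1: odd, total = 0*2+1 = 1; q=2
x=-3: odd, total = 1*2+(-3) = -1; q=3
x=2: not odd, total = (-1)+1 = 0; q=5
x=12: not odd, total = 0+1 = 1; q=17
x=10: not odd, total = 1+1 = 2; q=27
x=12: not odd, total = 2+1 = 3; q=39
x=1: odd, total = 3*2+1 = 7; q=40
x=-2: not odd, total = 7+1 = 8; q=38
total*q = 8*38 = 304

304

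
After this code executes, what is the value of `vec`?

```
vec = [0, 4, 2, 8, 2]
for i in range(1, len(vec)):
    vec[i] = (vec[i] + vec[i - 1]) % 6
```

[0, 4, 0, 2, 4]

i=1: vec[1] = (4+0)%6 = 4 → [0, 4, 2, 8, 2]
i=2: vec[2] = (2+4)%6 = 0 → [0, 4, 0, 8, 2]
i=3: vec[3] = (8+0)%6 = 2 → [0, 4, 0, 2, 2]
i=4: vec[4] = (2+2)%6 = 4 → [0, 4, 0, 2, 4]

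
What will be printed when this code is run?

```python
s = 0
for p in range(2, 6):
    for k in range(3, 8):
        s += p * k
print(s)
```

350

p=2,k=3: s = 0+6 = 6
p=2,k=4: s = 6+8 = 14
p=2,k=5: s = 14+10 = 24
p=2,k=6: s = 24+12 = 36
p=2,k=7: s = 36+14 = 50
p=3,k=3: s = 50+9 = 59
p=3,k=4: s = 59+12 = 71
p=3,k=5: s = 71+15 = 86
p=3,k=6: s = 86+18 = 104
p=3,k=7: s = 104+21 = 125
p=4,k=3: s = 125+12 = 137
p=4,k=4: s = 137+16 = 153
p=4,k=5: s = 153+20 = 173
p=4,k=6: s = 173+24 = 197
p=4,k=7: s = 197+28 = 225
p=5,k=3: s = 225+15 = 240
p=5,k=4: s = 240+20 = 260
p=5,k=5: s = 260+25 = 285
p=5,k=6: s = 285+30 = 315
p=5,k=7: s = 315+35 = 350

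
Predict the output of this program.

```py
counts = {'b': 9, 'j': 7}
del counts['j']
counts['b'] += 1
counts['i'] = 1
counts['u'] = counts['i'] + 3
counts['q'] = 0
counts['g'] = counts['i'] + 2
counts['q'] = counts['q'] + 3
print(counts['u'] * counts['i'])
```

del 'j' → {'b': 9}
counts['b'] = 9+1 = 10 → {'b': 10}
counts['i'] = 1 → {'b': 10, 'i': 1}
counts['u'] = counts['i']+3 = 4 → {'b': 10, 'i': 1, 'u': 4}
counts['q'] = 0 → {'b': 10, 'i': 1, 'u': 4, 'q': 0}
counts['g'] = counts['i']+2 = 3 → {'b': 10, 'i': 1, 'u': 4, 'q': 0, 'g': 3}
counts['q'] = counts['q']+3 = 3 → {'b': 10, 'i': 1, 'u': 4, 'q': 3, 'g': 3}
counts['u']*counts['i'] = 4*1 = 4

4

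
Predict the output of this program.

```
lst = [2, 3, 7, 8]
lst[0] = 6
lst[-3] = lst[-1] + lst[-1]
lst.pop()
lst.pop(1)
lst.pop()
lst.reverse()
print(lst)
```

lst[0] = 6 → [6, 3, 7, 8]
lst[-3] = lst[-1]+lst[-1] = 8+8 = 16 → [6, 16, 7, 8]
pop() removes 8 → [6, 16, 7]
pop(1) removes 16 → [6, 7]
pop() removes 7 → [6]
reverse → [6]

[6]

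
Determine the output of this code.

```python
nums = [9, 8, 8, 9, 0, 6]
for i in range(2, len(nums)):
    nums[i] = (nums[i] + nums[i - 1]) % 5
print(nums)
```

[9, 8, 1, 0, 0, 1]

i=2: nums[2] = (8+8)%5 = 1 → [9, 8, 1, 9, 0, 6]
i=3: nums[3] = (9+1)%5 = 0 → [9, 8, 1, 0, 0, 6]
i=4: nums[4] = (0+0)%5 = 0 → [9, 8, 1, 0, 0, 6]
i=5: nums[5] = (6+0)%5 = 1 → [9, 8, 1, 0, 0, 1]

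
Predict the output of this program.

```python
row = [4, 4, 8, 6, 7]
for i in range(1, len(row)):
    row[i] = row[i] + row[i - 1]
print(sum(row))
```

i=1: row[1] = 4+4 = 8 → [4, 8, 8, 6, 7]
i=2: row[2] = 8+8 = 16 → [4, 8, 16, 6, 7]
i=3: row[3] = 6+16 = 22 → [4, 8, 16, 22, 7]
i=4: row[4] = 7+22 = 29 → [4, 8, 16, 22, 29]
sum = 79

79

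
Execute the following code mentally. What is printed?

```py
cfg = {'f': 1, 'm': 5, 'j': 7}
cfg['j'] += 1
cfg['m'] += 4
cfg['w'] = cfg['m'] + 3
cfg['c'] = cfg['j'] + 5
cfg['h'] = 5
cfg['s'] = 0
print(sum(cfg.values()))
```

cfg['j'] = 7+1 = 8 → {'f': 1, 'm': 5, 'j': 8}
cfg['m'] = 5+4 = 9 → {'f': 1, 'm': 9, 'j': 8}
cfg['w'] = cfg['m']+3 = 12 → {'f': 1, 'm': 9, 'j': 8, 'w': 12}
cfg['c'] = cfg['j']+5 = 13 → {'f': 1, 'm': 9, 'j': 8, 'w': 12, 'c': 13}
cfg['h'] = 5 → {'f': 1, 'm': 9, 'j': 8, 'w': 12, 'c': 13, 'h': 5}
cfg['s'] = 0 → {'f': 1, 'm': 9, 'j': 8, 'w': 12, 'c': 13, 'h': 5, 's': 0}
sum of values = 48

48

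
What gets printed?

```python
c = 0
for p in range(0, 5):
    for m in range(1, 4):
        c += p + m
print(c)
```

60

p=0,m=1: c = 0+1 = 1
p=0,m=2: c = 1+2 = 3
p=0,m=3: c = 3+3 = 6
p=1,m=1: c = 6+2 = 8
p=1,m=2: c = 8+3 = 11
p=1,m=3: c = 11+4 = 15
p=2,m=1: c = 15+3 = 18
p=2,m=2: c = 18+4 = 22
p=2,m=3: c = 22+5 = 27
p=3,m=1: c = 27+4 = 31
p=3,m=2: c = 31+5 = 36
p=3,m=3: c = 36+6 = 42
p=4,m=1: c = 42+5 = 47
p=4,m=2: c = 47+6 = 53
p=4,m=3: c = 53+7 = 60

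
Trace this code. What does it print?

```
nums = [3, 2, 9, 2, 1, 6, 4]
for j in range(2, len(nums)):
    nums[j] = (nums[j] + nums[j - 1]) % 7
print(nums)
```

j=2: nums[2] = (9+2)%7 = 4 → [3, 2, 4, 2, 1, 6, 4]
j=3: nums[3] = (2+4)%7 = 6 → [3, 2, 4, 6, 1, 6, 4]
j=4: nums[4] = (1+6)%7 = 0 → [3, 2, 4, 6, 0, 6, 4]
j=5: nums[5] = (6+0)%7 = 6 → [3, 2, 4, 6, 0, 6, 4]
j=6: nums[6] = (4+6)%7 = 3 → [3, 2, 4, 6, 0, 6, 3]

[3, 2, 4, 6, 0, 6, 3]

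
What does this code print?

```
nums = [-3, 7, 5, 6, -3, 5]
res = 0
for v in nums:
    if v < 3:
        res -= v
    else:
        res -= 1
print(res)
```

2

v=-3: <3, res = 0-(-3) = 3
v=7: not <3, res = 3-1 = 2
v=5: not <3, res = 2-1 = 1
v=6: not <3, res = 1-1 = 0
v=-3: <3, res = 0-(-3) = 3
v=5: not <3, res = 3-1 = 2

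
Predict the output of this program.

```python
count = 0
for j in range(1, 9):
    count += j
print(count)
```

j=1: count = 0+1 = 1
j=2: count = 1+2 = 3
j=3: count = 3+3 = 6
j=4: count = 6+4 = 10
j=5: count = 10+5 = 15
j=6: count = 15+6 = 21
j=7: count = 21+7 = 28
j=8: count = 28+8 = 36

36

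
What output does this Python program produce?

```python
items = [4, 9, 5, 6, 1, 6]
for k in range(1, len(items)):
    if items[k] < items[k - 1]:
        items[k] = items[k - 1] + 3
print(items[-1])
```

k=1: 9>=4, unchanged → [4, 9, 5, 6, 1, 6]
k=2: 5<9, items[2] = 9+3 = 12 → [4, 9, 12, 6, 1, 6]
k=3: 6<12, items[3] = 12+3 = 15 → [4, 9, 12, 15, 1, 6]
k=4: 1<15, items[4] = 15+3 = 18 → [4, 9, 12, 15, 18, 6]
k=5: 6<18, items[5] = 18+3 = 21 → [4, 9, 12, 15, 18, 21]

21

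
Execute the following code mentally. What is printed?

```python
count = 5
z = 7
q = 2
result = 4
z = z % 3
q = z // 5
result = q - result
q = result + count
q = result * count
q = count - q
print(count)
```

z = 7%3 = 1
q = 1//5 = 0
result = 0-4 = -4
q = (-4)+5 = 1
q = (-4)*5 = -20
q = 5-(-20) = 25

5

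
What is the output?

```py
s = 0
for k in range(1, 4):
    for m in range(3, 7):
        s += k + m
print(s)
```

78

k=1,m=3: s = 0+4 = 4
k=1,m=4: s = 4+5 = 9
k=1,m=5: s = 9+6 = 15
k=1,m=6: s = 15+7 = 22
k=2,m=3: s = 22+5 = 27
k=2,m=4: s = 27+6 = 33
k=2,m=5: s = 33+7 = 40
k=2,m=6: s = 40+8 = 48
k=3,m=3: s = 48+6 = 54
k=3,m=4: s = 54+7 = 61
k=3,m=5: s = 61+8 = 69
k=3,m=6: s = 69+9 = 78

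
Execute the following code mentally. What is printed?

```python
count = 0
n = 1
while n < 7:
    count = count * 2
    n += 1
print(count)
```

n=1: count = 0*2 = 0
n=2: count = 0*2 = 0
n=3: count = 0*2 = 0
n=4: count = 0*2 = 0
n=5: count = 0*2 = 0
n=6: count = 0*2 = 0

0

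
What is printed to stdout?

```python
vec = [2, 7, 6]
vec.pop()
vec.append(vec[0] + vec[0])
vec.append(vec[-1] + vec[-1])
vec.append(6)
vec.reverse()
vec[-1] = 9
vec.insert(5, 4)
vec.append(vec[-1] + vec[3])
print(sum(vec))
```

pop() removes 6 → [2, 7]
append vec[0]+vec[0] = 2+2 = 4 → [2, 7, 4]
append vec[-1]+vec[-1] = 4+4 = 8 → [2, 7, 4, 8]
append 6 → [2, 7, 4, 8, 6]
reverse → [6, 8, 4, 7, 2]
vec[-1] = 9 → [6, 8, 4, 7, 9]
insert 4 at 5 → [6, 8, 4, 7, 9, 4]
append vec[-1]+vec[3] = 4+7 = 11 → [6, 8, 4, 7, 9, 4, 11]
sum = 49

49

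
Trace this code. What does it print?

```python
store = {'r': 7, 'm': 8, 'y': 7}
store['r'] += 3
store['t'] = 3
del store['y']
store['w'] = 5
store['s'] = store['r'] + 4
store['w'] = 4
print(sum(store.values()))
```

store['r'] = 7+3 = 10 → {'r': 10, 'm': 8, 'y': 7}
store['t'] = 3 → {'r': 10, 'm': 8, 'y': 7, 't': 3}
del 'y' → {'r': 10, 'm': 8, 't': 3}
store['w'] = 5 → {'r': 10, 'm': 8, 't': 3, 'w': 5}
store['s'] = store['r']+4 = 14 → {'r': 10, 'm': 8, 't': 3, 'w': 5, 's': 14}
store['w'] = 4 → {'r': 10, 'm': 8, 't': 3, 'w': 4, 's': 14}
sum of values = 39

39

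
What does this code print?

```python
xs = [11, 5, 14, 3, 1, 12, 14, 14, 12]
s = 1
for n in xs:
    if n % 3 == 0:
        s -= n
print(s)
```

n=11: not %3==0
n=5: not %3==0
n=14: not %3==0
n=3: %3==0, s = 1-3 = -2
n=1: not %3==0
n=12: %3==0, s = (-2)-12 = -14
n=14: not %3==0
n=14: not %3==0
n=12: %3==0, s = (-14)-12 = -26

-26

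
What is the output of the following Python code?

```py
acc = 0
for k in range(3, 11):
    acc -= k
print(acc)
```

-52

k=3: acc = 0-3 = -3
k=4: acc = (-3)-4 = -7
k=5: acc = (-7)-5 = -12
k=6: acc = (-12)-6 = -18
k=7: acc = (-18)-7 = -25
k=8: acc = (-25)-8 = -33
k=9: acc = (-33)-9 = -42
k=10: acc = (-42)-10 = -52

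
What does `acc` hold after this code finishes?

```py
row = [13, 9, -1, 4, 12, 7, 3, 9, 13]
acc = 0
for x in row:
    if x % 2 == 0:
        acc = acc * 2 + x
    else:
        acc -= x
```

-96

x=13: not even, acc = 0-13 = -13
x=9: not even, acc = (-13)-9 = -22
x=-1: not even, acc = (-22)-(-1) = -21
x=4: even, acc = (-21)*2+4 = -38
x=12: even, acc = (-38)*2+12 = -64
x=7: not even, acc = (-64)-7 = -71
x=3: not even, acc = (-71)-3 = -74
x=9: not even, acc = (-74)-9 = -83
x=13: not even, acc = (-83)-13 = -96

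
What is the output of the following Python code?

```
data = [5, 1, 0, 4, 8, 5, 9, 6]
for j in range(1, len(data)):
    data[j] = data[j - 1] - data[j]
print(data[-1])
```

j=1: data[1] = 5-1 = 4 → [5, 4, 0, 4, 8, 5, 9, 6]
j=2: data[2] = 4-0 = 4 → [5, 4, 4, 4, 8, 5, 9, 6]
j=3: data[3] = 4-4 = 0 → [5, 4, 4, 0, 8, 5, 9, 6]
j=4: data[4] = 0-8 = -8 → [5, 4, 4, 0, -8, 5, 9, 6]
j=5: data[5] = (-8)-5 = -13 → [5, 4, 4, 0, -8, -13, 9, 6]
j=6: data[6] = (-13)-9 = -22 → [5, 4, 4, 0, -8, -13, -22, 6]
j=7: data[7] = (-22)-6 = -28 → [5, 4, 4, 0, -8, -13, -22, -28]

-28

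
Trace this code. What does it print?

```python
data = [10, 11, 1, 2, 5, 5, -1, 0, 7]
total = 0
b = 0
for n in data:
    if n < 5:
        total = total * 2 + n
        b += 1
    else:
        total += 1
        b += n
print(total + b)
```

97

n=10: not <5, total = 0+1 = 1; b=10
n=11: not <5, total = 1+1 = 2; b=21
n=1: <5, total = 2*2+1 = 5; b=22
n=2: <5, total = 5*2+2 = 12; b=23
n=5: not <5, total = 12+1 = 13; b=28
n=5: not <5, total = 13+1 = 14; b=33
n=-1: <5, total = 14*2+(-1) = 27; b=34
n=0: <5, total = 27*2+0 = 54; b=35
n=7: not <5, total = 54+1 = 55; b=42
total+b = 55+42 = 97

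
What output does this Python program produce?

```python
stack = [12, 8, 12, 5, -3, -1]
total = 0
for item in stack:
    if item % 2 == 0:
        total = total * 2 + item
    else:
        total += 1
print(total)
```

79

item=12: even, total = 0*2+12 = 12
item=8: even, total = 12*2+8 = 32
item=12: even, total = 32*2+12 = 76
item=5: not even, total = 76+1 = 77
item=-3: not even, total = 77+1 = 78
item=-1: not even, total = 78+1 = 79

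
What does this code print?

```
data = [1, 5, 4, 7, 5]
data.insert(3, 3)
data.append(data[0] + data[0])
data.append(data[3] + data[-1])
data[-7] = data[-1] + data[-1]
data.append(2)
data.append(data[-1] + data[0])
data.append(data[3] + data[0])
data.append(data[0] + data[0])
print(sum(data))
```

insert 3 at 3 → [1, 5, 4, 3, 7, 5]
append data[0]+data[0] = 1+1 = 2 → [1, 5, 4, 3, 7, 5, 2]
append data[3]+data[-1] = 3+2 = 5 → [1, 5, 4, 3, 7, 5, 2, 5]
data[-7] = data[-1]+data[-1] = 5+5 = 10 → [1, 10, 4, 3, 7, 5, 2, 5]
append 2 → [1, 10, 4, 3, 7, 5, 2, 5, 2]
append data[-1]+data[0] = 2+1 = 3 → [1, 10, 4, 3, 7, 5, 2, 5, 2, 3]
append data[3]+data[0] = 3+1 = 4 → [1, 10, 4, 3, 7, 5, 2, 5, 2, 3, 4]
append data[0]+data[0] = 1+1 = 2 → [1, 10, 4, 3, 7, 5, 2, 5, 2, 3, 4, 2]
sum = 48

48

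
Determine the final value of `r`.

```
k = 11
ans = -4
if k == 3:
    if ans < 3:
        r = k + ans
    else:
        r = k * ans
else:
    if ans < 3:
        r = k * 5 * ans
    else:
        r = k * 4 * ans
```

k=11, ans=-4
k == 3 is False; ans < 3 is True
→ r = k * 5 * ans = -220

-220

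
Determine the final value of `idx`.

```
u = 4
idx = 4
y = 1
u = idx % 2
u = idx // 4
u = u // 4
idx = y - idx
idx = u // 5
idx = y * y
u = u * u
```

1

u = 4%2 = 0
u = 4//4 = 1
u = 1//4 = 0
idx = 1-4 = -3
idx = 0//5 = 0
idx = 1*1 = 1
u = 0*0 = 0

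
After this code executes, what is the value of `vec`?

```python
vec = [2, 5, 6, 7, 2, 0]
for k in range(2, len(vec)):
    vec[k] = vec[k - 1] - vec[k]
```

k=2: vec[2] = 5-6 = -1 → [2, 5, -1, 7, 2, 0]
k=3: vec[3] = (-1)-7 = -8 → [2, 5, -1, -8, 2, 0]
k=4: vec[4] = (-8)-2 = -10 → [2, 5, -1, -8, -10, 0]
k=5: vec[5] = (-10)-0 = -10 → [2, 5, -1, -8, -10, -10]

[2, 5, -1, -8, -10, -10]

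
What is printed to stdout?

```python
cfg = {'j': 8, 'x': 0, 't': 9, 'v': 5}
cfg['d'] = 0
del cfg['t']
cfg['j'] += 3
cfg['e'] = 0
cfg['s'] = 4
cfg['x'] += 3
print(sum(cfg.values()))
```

cfg['d'] = 0 → {'j': 8, 'x': 0, 't': 9, 'v': 5, 'd': 0}
del 't' → {'j': 8, 'x': 0, 'v': 5, 'd': 0}
cfg['j'] = 8+3 = 11 → {'j': 11, 'x': 0, 'v': 5, 'd': 0}
cfg['e'] = 0 → {'j': 11, 'x': 0, 'v': 5, 'd': 0, 'e': 0}
cfg['s'] = 4 → {'j': 11, 'x': 0, 'v': 5, 'd': 0, 'e': 0, 's': 4}
cfg['x'] = 0+3 = 3 → {'j': 11, 'x': 3, 'v': 5, 'd': 0, 'e': 0, 's': 4}
sum of values = 23

23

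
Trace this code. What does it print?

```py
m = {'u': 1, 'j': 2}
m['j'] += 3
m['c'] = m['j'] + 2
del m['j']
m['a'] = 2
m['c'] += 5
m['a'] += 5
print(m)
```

m['j'] = 2+3 = 5 → {'u': 1, 'j': 5}
m['c'] = m['j']+2 = 7 → {'u': 1, 'j': 5, 'c': 7}
del 'j' → {'u': 1, 'c': 7}
m['a'] = 2 → {'u': 1, 'c': 7, 'a': 2}
m['c'] = 7+5 = 12 → {'u': 1, 'c': 12, 'a': 2}
m['a'] = 2+5 = 7 → {'u': 1, 'c': 12, 'a': 7}

{'u': 1, 'c': 12, 'a': 7}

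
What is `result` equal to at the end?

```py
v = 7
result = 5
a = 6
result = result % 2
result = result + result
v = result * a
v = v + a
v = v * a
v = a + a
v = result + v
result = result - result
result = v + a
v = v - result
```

20

result = 5%2 = 1
result = 1+1 = 2
v = 2*6 = 12
v = 12+6 = 18
v = 18*6 = 108
v = 6+6 = 12
v = 2+12 = 14
result = 2-2 = 0
result = 14+6 = 20
v = 14-20 = -6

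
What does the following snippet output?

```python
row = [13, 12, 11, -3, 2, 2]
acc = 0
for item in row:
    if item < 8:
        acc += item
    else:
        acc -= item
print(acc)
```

item=13: not <8, acc = 0-13 = -13
item=12: not <8, acc = (-13)-12 = -25
item=11: not <8, acc = (-25)-11 = -36
item=-3: <8, acc = (-36)+(-3) = -39
item=2: <8, acc = (-39)+2 = -37
item=2: <8, acc = (-37)+2 = -35

-35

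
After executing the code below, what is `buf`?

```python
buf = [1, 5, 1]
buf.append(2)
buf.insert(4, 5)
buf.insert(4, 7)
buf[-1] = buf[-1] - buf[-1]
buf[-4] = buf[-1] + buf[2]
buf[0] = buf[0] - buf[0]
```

append 2 → [1, 5, 1, 2]
insert 5 at 4 → [1, 5, 1, 2, 5]
insert 7 at 4 → [1, 5, 1, 2, 7, 5]
buf[-1] = buf[-1]-buf[-1] = 5-5 = 0 → [1, 5, 1, 2, 7, 0]
buf[-4] = buf[-1]+buf[2] = 0+1 = 1 → [1, 5, 1, 2, 7, 0]
buf[0] = buf[0]-buf[0] = 1-1 = 0 → [0, 5, 1, 2, 7, 0]

[0, 5, 1, 2, 7, 0]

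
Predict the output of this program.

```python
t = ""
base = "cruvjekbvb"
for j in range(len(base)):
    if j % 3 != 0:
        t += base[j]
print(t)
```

rujebv

j=0: skip
j=1: add 'r' → 'r'
j=2: add 'u' → 'ru'
j=3: skip
j=4: add 'j' → 'ruj'
j=5: add 'e' → 'ruje'
j=6: skip
j=7: add 'b' → 'rujeb'
j=8: add 'v' → 'rujebv'
j=9: skip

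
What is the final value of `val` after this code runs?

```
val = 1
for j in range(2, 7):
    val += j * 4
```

81

j=2: val = 1+2*4 = 9
j=3: val = 9+3*4 = 21
j=4: val = 21+4*4 = 37
j=5: val = 37+5*4 = 57
j=6: val = 57+6*4 = 81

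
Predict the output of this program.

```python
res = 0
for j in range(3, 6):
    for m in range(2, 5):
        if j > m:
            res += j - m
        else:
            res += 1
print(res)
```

j=3,m=2: 3>2, res = 0+1 = 1
j=3,m=3: not 3>3, res = 1+1 = 2
j=3,m=4: not 3>4, res = 2+1 = 3
j=4,m=2: 4>2, res = 3+2 = 5
j=4,m=3: 4>3, res = 5+1 = 6
j=4,m=4: not 4>4, res = 6+1 = 7
j=5,m=2: 5>2, res = 7+3 = 10
j=5,m=3: 5>3, res = 10+2 = 12
j=5,m=4: 5>4, res = 12+1 = 13

13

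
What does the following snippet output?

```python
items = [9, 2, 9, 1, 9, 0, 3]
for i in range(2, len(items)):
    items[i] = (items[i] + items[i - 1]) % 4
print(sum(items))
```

i=2: items[2] = (9+2)%4 = 3 → [9, 2, 3, 1, 9, 0, 3]
i=3: items[3] = (1+3)%4 = 0 → [9, 2, 3, 0, 9, 0, 3]
i=4: items[4] = (9+0)%4 = 1 → [9, 2, 3, 0, 1, 0, 3]
i=5: items[5] = (0+1)%4 = 1 → [9, 2, 3, 0, 1, 1, 3]
i=6: items[6] = (3+1)%4 = 0 → [9, 2, 3, 0, 1, 1, 0]
sum = 16

16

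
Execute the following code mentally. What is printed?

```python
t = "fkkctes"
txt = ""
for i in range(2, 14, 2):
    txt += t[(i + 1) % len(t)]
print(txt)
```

cefkts

i=2: add t[3]='c' → 'c'
i=4: add t[5]='e' → 'ce'
i=6: add t[0]='f' → 'cef'
i=8: add t[2]='k' → 'cefk'
i=10: add t[4]='t' → 'cefkt'
i=12: add t[6]='s' → 'cefkts'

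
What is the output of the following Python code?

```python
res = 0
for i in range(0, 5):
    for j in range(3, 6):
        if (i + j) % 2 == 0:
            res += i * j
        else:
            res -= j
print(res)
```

i=0,j=3: odd sum, res = 0-3 = -3
i=0,j=4: even sum, res = (-3)+0 = -3
i=0,j=5: odd sum, res = (-3)-5 = -8
i=1,j=3: even sum, res = (-8)+3 = -5
i=1,j=4: odd sum, res = (-5)-4 = -9
i=1,j=5: even sum, res = (-9)+5 = -4
i=2,j=3: odd sum, res = (-4)-3 = -7
i=2,j=4: even sum, res = (-7)+8 = 1
i=2,j=5: odd sum, res = 1-5 = -4
i=3,j=3: even sum, res = (-4)+9 = 5
i=3,j=4: odd sum, res = 5-4 = 1
i=3,j=5: even sum, res = 1+15 = 16
i=4,j=3: odd sum, res = 16-3 = 13
i=4,j=4: even sum, res = 13+16 = 29
i=4,j=5: odd sum, res = 29-5 = 24

24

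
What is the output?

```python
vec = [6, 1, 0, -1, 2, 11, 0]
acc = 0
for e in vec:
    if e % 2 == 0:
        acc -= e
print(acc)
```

-8

e=6: even, acc = 0-6 = -6
e=1: not even
e=0: even, acc = (-6)-0 = -6
e=-1: not even
e=2: even, acc = (-6)-2 = -8
e=11: not even
e=0: even, acc = (-8)-0 = -8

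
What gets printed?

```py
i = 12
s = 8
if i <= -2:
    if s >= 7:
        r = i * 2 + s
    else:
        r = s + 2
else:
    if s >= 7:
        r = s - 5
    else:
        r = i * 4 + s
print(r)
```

i=12, s=8
i <= -2 is False; s >= 7 is True
→ r = s - 5 = 3

3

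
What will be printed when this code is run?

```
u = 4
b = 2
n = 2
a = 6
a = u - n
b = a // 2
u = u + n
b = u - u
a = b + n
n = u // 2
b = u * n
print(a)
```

2

a = 4-2 = 2
b = 2//2 = 1
u = 4+2 = 6
b = 6-6 = 0
a = 0+2 = 2
n = 6//2 = 3
b = 6*3 = 18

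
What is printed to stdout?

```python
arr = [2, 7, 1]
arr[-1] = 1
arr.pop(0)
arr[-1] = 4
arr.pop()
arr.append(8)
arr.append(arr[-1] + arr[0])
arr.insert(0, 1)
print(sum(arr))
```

31

arr[-1] = 1 → [2, 7, 1]
pop(0) removes 2 → [7, 1]
arr[-1] = 4 → [7, 4]
pop() removes 4 → [7]
append 8 → [7, 8]
append arr[-1]+arr[0] = 8+7 = 15 → [7, 8, 15]
insert 1 at 0 → [1, 7, 8, 15]
sum = 31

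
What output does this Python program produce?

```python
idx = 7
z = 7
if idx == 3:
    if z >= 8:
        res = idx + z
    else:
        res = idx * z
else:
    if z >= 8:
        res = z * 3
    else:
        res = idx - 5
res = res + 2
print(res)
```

idx=7, z=7
idx == 3 is False; z >= 8 is False
→ res = idx - 5 = 2
res = 2+2 = 4

4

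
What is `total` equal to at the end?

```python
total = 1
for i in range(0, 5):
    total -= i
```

-9

i=0: total = 1-0 = 1
i=1: total = 1-1 = 0
i=2: total = 0-2 = -2
i=3: total = (-2)-3 = -5
i=4: total = (-5)-4 = -9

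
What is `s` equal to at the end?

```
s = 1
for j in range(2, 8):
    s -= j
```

-26

j=2: s = 1-2 = -1
j=3: s = (-1)-3 = -4
j=4: s = (-4)-4 = -8
j=5: s = (-8)-5 = -13
j=6: s = (-13)-6 = -19
j=7: s = (-19)-7 = -26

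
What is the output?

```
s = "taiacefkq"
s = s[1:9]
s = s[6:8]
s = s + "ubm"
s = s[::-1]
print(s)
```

slice [1:9] → 'aiacefkq'
slice [6:8] → 'kq'
+ 'ubm' → 'kqubm'
reverse → 'mbuqk'

mbuqk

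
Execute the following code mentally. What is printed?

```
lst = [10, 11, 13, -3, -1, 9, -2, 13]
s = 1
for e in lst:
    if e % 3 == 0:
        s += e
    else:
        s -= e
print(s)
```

e=10: not %3==0, s = 1-10 = -9
e=11: not %3==0, s = (-9)-11 = -20
e=13: not %3==0, s = (-20)-13 = -33
e=-3: %3==0, s = (-33)+(-3) = -36
e=-1: not %3==0, s = (-36)-(-1) = -35
e=9: %3==0, s = (-35)+9 = -26
e=-2: not %3==0, s = (-26)-(-2) = -24
e=13: not %3==0, s = (-24)-13 = -37

-37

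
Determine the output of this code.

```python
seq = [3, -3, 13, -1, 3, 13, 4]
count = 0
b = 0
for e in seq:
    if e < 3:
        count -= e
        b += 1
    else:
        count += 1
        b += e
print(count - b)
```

e=3: not <3, count = 0+1 = 1; b=3
e=-3: <3, count = 1-(-3) = 4; b=4
e=13: not <3, count = 4+1 = 5; b=17
e=-1: <3, count = 5-(-1) = 6; b=18
e=3: not <3, count = 6+1 = 7; b=21
e=13: not <3, count = 7+1 = 8; b=34
e=4: not <3, count = 8+1 = 9; b=38
count-b = 9-38 = -29

-29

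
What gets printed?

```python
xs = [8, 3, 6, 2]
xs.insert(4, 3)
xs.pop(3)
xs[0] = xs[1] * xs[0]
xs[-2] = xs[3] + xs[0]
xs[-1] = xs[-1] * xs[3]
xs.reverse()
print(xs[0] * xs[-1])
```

insert 3 at 4 → [8, 3, 6, 2, 3]
pop(3) removes 2 → [8, 3, 6, 3]
xs[0] = xs[1]*xs[0] = 3*8 = 24 → [24, 3, 6, 3]
xs[-2] = xs[3]+xs[0] = 3+24 = 27 → [24, 3, 27, 3]
xs[-1] = xs[-1]*xs[3] = 3*3 = 9 → [24, 3, 27, 9]
reverse → [9, 27, 3, 24]
xs[0]*xs[-1] = 9*24 = 216

216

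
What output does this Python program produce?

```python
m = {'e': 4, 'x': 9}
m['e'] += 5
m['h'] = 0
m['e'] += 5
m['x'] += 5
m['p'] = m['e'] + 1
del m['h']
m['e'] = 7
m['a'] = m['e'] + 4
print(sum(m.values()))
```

47

m['e'] = 4+5 = 9 → {'e': 9, 'x': 9}
m['h'] = 0 → {'e': 9, 'x': 9, 'h': 0}
m['e'] = 9+5 = 14 → {'e': 14, 'x': 9, 'h': 0}
m['x'] = 9+5 = 14 → {'e': 14, 'x': 14, 'h': 0}
m['p'] = m['e']+1 = 15 → {'e': 14, 'x': 14, 'h': 0, 'p': 15}
del 'h' → {'e': 14, 'x': 14, 'p': 15}
m['e'] = 7 → {'e': 7, 'x': 14, 'p': 15}
m['a'] = m['e']+4 = 11 → {'e': 7, 'x': 14, 'p': 15, 'a': 11}
sum of values = 47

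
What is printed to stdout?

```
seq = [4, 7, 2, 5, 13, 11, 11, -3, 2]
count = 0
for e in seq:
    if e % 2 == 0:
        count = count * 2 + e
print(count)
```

22

e=4: even, count = 0*2+4 = 4
e=7: not even
e=2: even, count = 4*2+2 = 10
e=5: not even
e=13: not even
e=11: not even
e=11: not even
e=-3: not even
e=2: even, count = 10*2+2 = 22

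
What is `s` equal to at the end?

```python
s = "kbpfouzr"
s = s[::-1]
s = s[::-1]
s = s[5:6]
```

reverse → 'rzuofpbk'
reverse → 'kbpfouzr'
slice [5:6] → 'u'

'u'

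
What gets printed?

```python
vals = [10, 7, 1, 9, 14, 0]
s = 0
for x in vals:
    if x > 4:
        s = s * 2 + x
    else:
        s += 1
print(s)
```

x=10: >4, s = 0*2+10 = 10
x=7: >4, s = 10*2+7 = 27
x=1: not >4, s = 27+1 = 28
x=9: >4, s = 28*2+9 = 65
x=14: >4, s = 65*2+14 = 144
x=0: not >4, s = 144+1 = 145

145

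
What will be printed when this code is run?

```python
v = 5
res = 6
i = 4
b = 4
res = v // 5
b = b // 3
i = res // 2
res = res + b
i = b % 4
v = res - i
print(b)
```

1

res = 5//5 = 1
b = 4//3 = 1
i = 1//2 = 0
res = 1+1 = 2
i = 1%4 = 1
v = 2-1 = 1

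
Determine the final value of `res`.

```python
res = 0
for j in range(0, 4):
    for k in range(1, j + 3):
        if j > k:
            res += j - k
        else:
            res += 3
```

37

j=0,k=1: not 0>1, res = 0+3 = 3
j=0,k=2: not 0>2, res = 3+3 = 6
j=1,k=1: not 1>1, res = 6+3 = 9
j=1,k=2: not 1>2, res = 9+3 = 12
j=1,k=3: not 1>3, res = 12+3 = 15
j=2,k=1: 2>1, res = 15+1 = 16
j=2,k=2: not 2>2, res = 16+3 = 19
j=2,k=3: not 2>3, res = 19+3 = 22
j=2,k=4: not 2>4, res = 22+3 = 25
j=3,k=1: 3>1, res = 25+2 = 27
j=3,k=2: 3>2, res = 27+1 = 28
j=3,k=3: not 3>3, res = 28+3 = 31
j=3,k=4: not 3>4, res = 31+3 = 34
j=3,k=5: not 3>5, res = 34+3 = 37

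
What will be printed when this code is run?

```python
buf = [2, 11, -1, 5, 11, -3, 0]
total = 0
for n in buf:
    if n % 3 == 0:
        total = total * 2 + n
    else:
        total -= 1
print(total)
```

-26

n=2: not %3==0, total = 0-1 = -1
n=11: not %3==0, total = (-1)-1 = -2
n=-1: not %3==0, total = (-2)-1 = -3
n=5: not %3==0, total = (-3)-1 = -4
n=11: not %3==0, total = (-4)-1 = -5
n=-3: %3==0, total = (-5)*2+(-3) = -13
n=0: %3==0, total = (-13)*2+0 = -26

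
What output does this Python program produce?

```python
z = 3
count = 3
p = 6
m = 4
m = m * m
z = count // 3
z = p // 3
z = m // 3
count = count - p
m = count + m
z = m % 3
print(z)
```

1

m = 4*4 = 16
z = 3//3 = 1
z = 6//3 = 2
z = 16//3 = 5
count = 3-6 = -3
m = (-3)+16 = 13
z = 13%3 = 1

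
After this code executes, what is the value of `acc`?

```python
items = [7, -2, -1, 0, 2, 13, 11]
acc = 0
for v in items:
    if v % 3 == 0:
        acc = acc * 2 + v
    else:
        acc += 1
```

v=7: not %3==0, acc = 0+1 = 1
v=-2: not %3==0, acc = 1+1 = 2
v=-1: not %3==0, acc = 2+1 = 3
v=0: %3==0, acc = 3*2+0 = 6
v=2: not %3==0, acc = 6+1 = 7
v=13: not %3==0, acc = 7+1 = 8
v=11: not %3==0, acc = 8+1 = 9

9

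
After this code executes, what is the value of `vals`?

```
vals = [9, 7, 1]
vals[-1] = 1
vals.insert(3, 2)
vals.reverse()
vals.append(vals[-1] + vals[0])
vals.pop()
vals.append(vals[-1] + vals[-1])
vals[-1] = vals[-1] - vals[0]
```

vals[-1] = 1 → [9, 7, 1]
insert 2 at 3 → [9, 7, 1, 2]
reverse → [2, 1, 7, 9]
append vals[-1]+vals[0] = 9+2 = 11 → [2, 1, 7, 9, 11]
pop() removes 11 → [2, 1, 7, 9]
append vals[-1]+vals[-1] = 9+9 = 18 → [2, 1, 7, 9, 18]
vals[-1] = vals[-1]-vals[0] = 18-2 = 16 → [2, 1, 7, 9, 16]

[2, 1, 7, 9, 16]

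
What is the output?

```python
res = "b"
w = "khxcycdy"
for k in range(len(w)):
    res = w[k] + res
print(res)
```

ydcycxhkb

k=0: prepend 'k' → 'kb'
k=1: prepend 'h' → 'hkb'
k=2: prepend 'x' → 'xhkb'
k=3: prepend 'c' → 'cxhkb'
k=4: prepend 'y' → 'ycxhkb'
k=5: prepend 'c' → 'cycxhkb'
k=6: prepend 'd' → 'dcycxhkb'
k=7: prepend 'y' → 'ydcycxhkb'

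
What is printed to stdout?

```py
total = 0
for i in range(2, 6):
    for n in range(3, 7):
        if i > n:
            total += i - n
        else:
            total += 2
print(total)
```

i=2,n=3: not 2>3, total = 0+2 = 2
i=2,n=4: not 2>4, total = 2+2 = 4
i=2,n=5: not 2>5, total = 4+2 = 6
i=2,n=6: not 2>6, total = 6+2 = 8
i=3,n=3: not 3>3, total = 8+2 = 10
i=3,n=4: not 3>4, total = 10+2 = 12
i=3,n=5: not 3>5, total = 12+2 = 14
i=3,n=6: not 3>6, total = 14+2 = 16
i=4,n=3: 4>3, total = 16+1 = 17
i=4,n=4: not 4>4, total = 17+2 = 19
i=4,n=5: not 4>5, total = 19+2 = 21
i=4,n=6: not 4>6, total = 21+2 = 23
i=5,n=3: 5>3, total = 23+2 = 25
i=5,n=4: 5>4, total = 25+1 = 26
i=5,n=5: not 5>5, total = 26+2 = 28
i=5,n=6: not 5>6, total = 28+2 = 30

30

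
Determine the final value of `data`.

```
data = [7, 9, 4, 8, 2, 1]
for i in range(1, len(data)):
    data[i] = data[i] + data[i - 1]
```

i=1: data[1] = 9+7 = 16 → [7, 16, 4, 8, 2, 1]
i=2: data[2] = 4+16 = 20 → [7, 16, 20, 8, 2, 1]
i=3: data[3] = 8+20 = 28 → [7, 16, 20, 28, 2, 1]
i=4: data[4] = 2+28 = 30 → [7, 16, 20, 28, 30, 1]
i=5: data[5] = 1+30 = 31 → [7, 16, 20, 28, 30, 31]

[7, 16, 20, 28, 30, 31]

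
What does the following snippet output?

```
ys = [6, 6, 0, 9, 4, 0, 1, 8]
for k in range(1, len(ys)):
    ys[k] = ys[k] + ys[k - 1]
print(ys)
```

[6, 12, 12, 21, 25, 25, 26, 34]

k=1: ys[1] = 6+6 = 12 → [6, 12, 0, 9, 4, 0, 1, 8]
k=2: ys[2] = 0+12 = 12 → [6, 12, 12, 9, 4, 0, 1, 8]
k=3: ys[3] = 9+12 = 21 → [6, 12, 12, 21, 4, 0, 1, 8]
k=4: ys[4] = 4+21 = 25 → [6, 12, 12, 21, 25, 0, 1, 8]
k=5: ys[5] = 0+25 = 25 → [6, 12, 12, 21, 25, 25, 1, 8]
k=6: ys[6] = 1+25 = 26 → [6, 12, 12, 21, 25, 25, 26, 8]
k=7: ys[7] = 8+26 = 34 → [6, 12, 12, 21, 25, 25, 26, 34]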